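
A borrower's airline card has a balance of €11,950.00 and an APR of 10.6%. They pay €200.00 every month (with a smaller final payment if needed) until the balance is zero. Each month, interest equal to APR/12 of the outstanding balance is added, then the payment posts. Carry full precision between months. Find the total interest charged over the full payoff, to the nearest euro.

Monthly rate r = 10.6%/12 = 0.883333% = 0.00883333.
Payoff takes n = ⌈−ln(1 − rB₀/P)/ln(1+r)⌉ = ⌈85.318⌉ = 86 payments; the last is €63.83.
Total paid = 85·€200.00 + €63.83 = €17,063.83.
Total interest = total paid − principal = €17,063.83 − €11,950.00 = €5,113.83.

€5,114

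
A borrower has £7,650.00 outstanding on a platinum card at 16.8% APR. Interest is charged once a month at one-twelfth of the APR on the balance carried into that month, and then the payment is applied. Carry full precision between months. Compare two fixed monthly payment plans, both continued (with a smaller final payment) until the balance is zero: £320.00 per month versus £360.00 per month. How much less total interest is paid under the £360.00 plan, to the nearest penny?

Monthly rate r = 16.8%/12 = 1.4% = 0.014.
At £320.00/mo: n = ⌈−ln(1 − rB₀/P)/ln(1+r)⌉ = 30 payments (last £99.77); total interest = total paid − £7,650.00 = £1,729.77.
At £360.00/mo: 26 payments (last £143.98); total interest £1,493.98.
Interest saved = £1,729.77 − £1,493.98 = £235.79.

£235.79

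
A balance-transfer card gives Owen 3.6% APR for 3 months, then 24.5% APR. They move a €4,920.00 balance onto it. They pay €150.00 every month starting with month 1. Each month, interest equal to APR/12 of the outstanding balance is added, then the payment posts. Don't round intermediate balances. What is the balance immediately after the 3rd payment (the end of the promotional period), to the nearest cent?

€4,513.06

Promo months 1–3 at r₀ = 3.6%/12 = 0.003; months 4+ at r₁ = 24.5%/12 = 0.0204167.
After month 3: iterate B ← B·(1+r₀) − €150.00 for 3 months → €4,513.06.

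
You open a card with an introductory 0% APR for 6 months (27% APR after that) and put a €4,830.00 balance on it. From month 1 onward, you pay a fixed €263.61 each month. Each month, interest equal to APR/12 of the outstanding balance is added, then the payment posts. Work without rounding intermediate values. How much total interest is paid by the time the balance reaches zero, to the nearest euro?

€599

Promo months 1–6 at r₀ = 0%/12 = 0; months 7+ at r₁ = 27%/12 = 0.0225.
After month 6 (no interest yet): B = €4,830.00 − 6·€263.61 = €3,248.34.
Then at r₁ with €263.61/mo: n₂ = −ln(1 − r₁·B/P)/ln(1+r₁) ≈ 14.59 → 15 more payments.
Total paid = 20·€263.61 + €157.01 = €5,429.21; interest = €5,429.21 − €4,830.00 = €599.21.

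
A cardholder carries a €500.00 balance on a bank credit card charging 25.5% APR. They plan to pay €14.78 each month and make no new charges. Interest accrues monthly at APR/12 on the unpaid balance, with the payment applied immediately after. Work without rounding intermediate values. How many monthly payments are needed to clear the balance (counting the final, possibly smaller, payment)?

61 payments

Monthly rate r = 25.5%/12 = 2.125% = 0.02125.
Recurrence: B ← B·(1+r) − €14.78.
Month 1: interest €10.62; balance after payment €495.85.
Month 2: interest €10.54; balance after payment €491.60.
Closed form: n = −ln(1 − rB₀/P)/ln(1+r) = −ln(0.28112)/ln(1.02125) ≈ 60.348, so the balance reaches zero during payment 61.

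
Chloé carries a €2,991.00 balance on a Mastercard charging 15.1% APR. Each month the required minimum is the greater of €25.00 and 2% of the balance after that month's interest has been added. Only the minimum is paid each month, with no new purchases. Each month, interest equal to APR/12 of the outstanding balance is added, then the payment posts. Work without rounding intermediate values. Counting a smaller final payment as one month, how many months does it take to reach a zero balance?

193 months

Monthly rate r = 15.1%/12 = 1.25833% = 0.0125833.
While 2% of the post-interest balance exceeds €25.00, each month B ← (B·(1+r))·(1 − 0.02), i.e. B shrinks by the factor (1+r)·0.98 = 0.99233.
This holds for months 1–115. Entering month 116 the balance is €1,234.11; 2% of the post-interest balance is now below €25.00, so the flat €25.00 minimum applies from here.
From month 116 a fixed €25.00 at rate r clears €1,234.11 in 78 more payments. Total: 115 + 78 = 193 months.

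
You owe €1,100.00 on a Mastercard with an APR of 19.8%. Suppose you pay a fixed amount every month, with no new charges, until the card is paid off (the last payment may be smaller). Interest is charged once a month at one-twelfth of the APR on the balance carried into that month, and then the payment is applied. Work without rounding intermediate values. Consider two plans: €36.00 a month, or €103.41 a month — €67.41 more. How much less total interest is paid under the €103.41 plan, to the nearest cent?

Monthly rate r = 19.8%/12 = 1.65% = 0.0165.
At €36.00/mo: n = ⌈−ln(1 − rB₀/P)/ln(1+r)⌉ = 43 payments (last €31.21); total interest = total paid − €1,100.00 = €443.21.
At €103.41/mo: 12 payments (last €82.14); total interest €119.65.
Interest saved = €443.21 − €119.65 = €323.56.

€323.56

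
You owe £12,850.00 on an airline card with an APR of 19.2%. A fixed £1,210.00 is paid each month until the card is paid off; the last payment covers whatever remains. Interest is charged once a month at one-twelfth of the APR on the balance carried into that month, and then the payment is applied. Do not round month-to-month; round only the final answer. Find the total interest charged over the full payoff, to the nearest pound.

Monthly rate r = 19.2%/12 = 1.6% = 0.016.
Payoff takes n = ⌈−ln(1 − rB₀/P)/ln(1+r)⌉ = ⌈11.732⌉ = 12 payments; the last is £887.90.
Total paid = 11·£1,210.00 + £887.90 = £14,197.90.
Total interest = total paid − principal = £14,197.90 − £12,850.00 = £1,347.90.

£1,348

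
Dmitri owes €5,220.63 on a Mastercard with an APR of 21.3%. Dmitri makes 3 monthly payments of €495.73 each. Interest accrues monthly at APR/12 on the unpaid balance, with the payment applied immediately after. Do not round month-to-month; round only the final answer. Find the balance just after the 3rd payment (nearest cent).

Monthly rate r = 21.3%/12 = 1.775% = 0.01775.
Each month: B ← B·(1+r) − €495.73.
Month 1: interest €92.67; balance after payment €4,817.57.
Month 2: interest €85.51; balance after payment €4,407.35.
Month 3: interest €78.23; balance after payment €3,989.85.

€3,989.85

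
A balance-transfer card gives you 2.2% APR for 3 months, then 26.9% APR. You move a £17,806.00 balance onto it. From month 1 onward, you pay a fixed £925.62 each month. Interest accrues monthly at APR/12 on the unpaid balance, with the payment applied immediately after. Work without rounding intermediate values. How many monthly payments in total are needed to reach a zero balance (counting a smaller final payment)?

Promo months 1–3 at r₀ = 2.2%/12 = 0.00183333; months 4+ at r₁ = 26.9%/12 = 0.0224167.
After month 3: iterate B ← B·(1+r₀) − £925.62 for 3 months → £15,122.16.
Then at r₁ with £925.62/mo: n₂ = −ln(1 − r₁·B/P)/ln(1+r₁) ≈ 20.57 → 21 more payments.

24 payments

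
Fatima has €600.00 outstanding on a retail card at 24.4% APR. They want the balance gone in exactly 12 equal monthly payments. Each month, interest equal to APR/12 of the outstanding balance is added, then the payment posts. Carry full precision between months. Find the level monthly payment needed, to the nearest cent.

Monthly rate r = 24.4%/12 = 2.03333% = 0.0203333.
Level-payment amortization: P = B₀·r / (1 − (1+r)^(−n)) = 600.00·0.0203333 / (1 − 1.02033^(−12)).
Denominator 1 − (1+r)^(−12) = 0.214592396.
P = 12.2 / 0.214592396 ≈ 56.85.

€56.85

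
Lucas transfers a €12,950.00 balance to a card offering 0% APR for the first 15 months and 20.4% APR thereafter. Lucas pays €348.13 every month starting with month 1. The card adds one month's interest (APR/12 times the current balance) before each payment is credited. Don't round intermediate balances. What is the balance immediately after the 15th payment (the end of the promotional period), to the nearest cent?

€7,728.05

Promo months 1–15 at r₀ = 0%/12 = 0; months 16+ at r₁ = 20.4%/12 = 0.017.
After month 15 (no interest yet): B = €12,950.00 − 15·€348.13 = €7,728.05.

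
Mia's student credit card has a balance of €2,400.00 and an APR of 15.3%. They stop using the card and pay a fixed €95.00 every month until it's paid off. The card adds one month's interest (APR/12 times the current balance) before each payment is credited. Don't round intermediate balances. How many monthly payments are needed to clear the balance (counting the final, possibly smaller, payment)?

Monthly rate r = 15.3%/12 = 1.275% = 0.01275.
Recurrence: B ← B·(1+r) − €95.00.
Month 1: interest €30.60; balance after payment €2,335.60.
Month 2: interest €29.78; balance after payment €2,270.38.
Closed form: n = −ln(1 − rB₀/P)/ln(1+r) = −ln(0.67789)/ln(1.01275) ≈ 30.685, so the balance reaches zero during payment 31.

31 payments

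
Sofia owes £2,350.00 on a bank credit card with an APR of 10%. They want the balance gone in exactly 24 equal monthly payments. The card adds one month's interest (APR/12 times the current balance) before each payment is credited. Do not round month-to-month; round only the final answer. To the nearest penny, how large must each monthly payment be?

Monthly rate r = 10%/12 = 0.833333% = 0.00833333.
Level-payment amortization: P = B₀·r / (1 − (1+r)^(−n)) = 2350.00·0.00833333 / (1 − 1.00833^(−24)).
Denominator 1 − (1+r)^(−24) = 0.180590457.
P = 19.5833 / 0.180590457 ≈ 108.44.

£108.44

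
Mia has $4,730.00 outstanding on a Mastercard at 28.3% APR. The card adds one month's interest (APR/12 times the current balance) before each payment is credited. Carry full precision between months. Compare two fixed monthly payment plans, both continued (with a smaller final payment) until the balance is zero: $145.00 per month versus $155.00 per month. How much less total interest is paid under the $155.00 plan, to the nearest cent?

$666.23

Monthly rate r = 28.3%/12 = 2.35833% = 0.0235833.
At $145.00/mo: n = ⌈−ln(1 − rB₀/P)/ln(1+r)⌉ = 63 payments (last $133.65); total interest = total paid − $4,730.00 = $4,393.65.
At $155.00/mo: 55 payments (last $87.42); total interest $3,727.42.
Interest saved = $4,393.65 − $3,727.42 = $666.23.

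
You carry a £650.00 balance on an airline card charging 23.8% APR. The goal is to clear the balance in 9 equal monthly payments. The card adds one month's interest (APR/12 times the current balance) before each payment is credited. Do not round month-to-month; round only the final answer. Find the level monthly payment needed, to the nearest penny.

Monthly rate r = 23.8%/12 = 1.98333% = 0.0198333.
Level-payment amortization: P = B₀·r / (1 − (1+r)^(−n)) = 650.00·0.0198333 / (1 − 1.01983^(−9)).
Denominator 1 − (1+r)^(−9) = 0.162013206.
P = 12.8917 / 0.162013206 ≈ 79.57.

£79.57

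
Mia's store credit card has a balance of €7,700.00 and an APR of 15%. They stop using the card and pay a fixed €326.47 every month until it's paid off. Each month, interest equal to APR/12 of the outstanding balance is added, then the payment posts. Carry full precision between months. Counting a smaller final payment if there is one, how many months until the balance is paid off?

29 months

Monthly rate r = 15%/12 = 1.25% = 0.0125.
Recurrence: B ← B·(1+r) − €326.47.
Month 1: interest €96.25; balance after payment €7,469.78.
Month 2: interest €93.37; balance after payment €7,236.68.
Closed form: n = −ln(1 − rB₀/P)/ln(1+r) = −ln(0.70518)/ln(1.0125) ≈ 28.119, so the balance reaches zero during payment 29.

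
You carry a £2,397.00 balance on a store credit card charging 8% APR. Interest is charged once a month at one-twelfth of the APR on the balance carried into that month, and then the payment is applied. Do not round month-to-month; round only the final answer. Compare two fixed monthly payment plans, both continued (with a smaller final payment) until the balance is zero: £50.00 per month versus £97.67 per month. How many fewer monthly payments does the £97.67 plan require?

31 fewer payments

Monthly rate r = 8%/12 = 0.666667% = 0.00666667.
At £50.00/mo: n = ⌈−ln(1 − rB₀/P)/ln(1+r)⌉ = 58 payments (last £47.68); total interest = total paid − £2,397.00 = £500.68.
At £97.67/mo: 27 payments (last £86.83); total interest £229.25.
Payments saved = 58 − 27 = 31.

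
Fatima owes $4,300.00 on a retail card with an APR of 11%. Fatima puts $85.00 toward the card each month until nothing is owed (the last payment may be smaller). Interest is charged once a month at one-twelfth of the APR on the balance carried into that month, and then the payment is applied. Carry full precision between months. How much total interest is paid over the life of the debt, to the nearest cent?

Monthly rate r = 11%/12 = 0.916667% = 0.00916667.
Payoff takes n = ⌈−ln(1 − rB₀/P)/ln(1+r)⌉ = ⌈68.287⌉ = 69 payments; the last is $24.44.
Total paid = 68·$85.00 + $24.44 = $5,804.44.
Total interest = total paid − principal = $5,804.44 − $4,300.00 = $1,504.44.

$1,504.44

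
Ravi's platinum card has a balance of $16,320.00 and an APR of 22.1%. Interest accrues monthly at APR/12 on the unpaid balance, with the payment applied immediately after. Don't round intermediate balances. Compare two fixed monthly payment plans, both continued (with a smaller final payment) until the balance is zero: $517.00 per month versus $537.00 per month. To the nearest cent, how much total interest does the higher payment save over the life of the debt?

Monthly rate r = 22.1%/12 = 1.84167% = 0.0184167.
At $517.00/mo: n = ⌈−ln(1 − rB₀/P)/ln(1+r)⌉ = 48 payments (last $369.83); total interest = total paid − $16,320.00 = $8,348.83.
At $537.00/mo: 45 payments (last $510.53); total interest $7,818.53.
Interest saved = $8,348.83 − $7,818.53 = $530.30.

$530.30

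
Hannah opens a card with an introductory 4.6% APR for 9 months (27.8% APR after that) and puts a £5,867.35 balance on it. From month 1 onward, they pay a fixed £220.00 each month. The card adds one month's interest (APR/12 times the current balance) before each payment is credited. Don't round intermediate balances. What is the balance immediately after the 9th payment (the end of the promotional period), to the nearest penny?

Promo months 1–9 at r₀ = 4.6%/12 = 0.00383333; months 10+ at r₁ = 27.8%/12 = 0.0231667.
After month 9: iterate B ← B·(1+r₀) − £220.00 for 9 months → £4,062.27.

£4,062.27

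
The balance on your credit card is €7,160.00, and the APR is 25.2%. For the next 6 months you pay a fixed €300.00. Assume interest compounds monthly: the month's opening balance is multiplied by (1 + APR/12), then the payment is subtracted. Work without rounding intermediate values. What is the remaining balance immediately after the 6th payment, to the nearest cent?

Monthly rate r = 25.2%/12 = 2.1% = 0.021.
Each month: B ← B·(1+r) − €300.00.
Month 1: interest €150.36; balance after payment €7,010.36.
Month 2: interest €147.22; balance after payment €6,857.58.
Month 3: interest €144.01; balance after payment €6,701.59.
Month 4: interest €140.73; balance after payment €6,542.32.
Month 5: interest €137.39; balance after payment €6,379.71.
Month 6: interest €133.97; balance after payment €6,213.68.

€6,213.68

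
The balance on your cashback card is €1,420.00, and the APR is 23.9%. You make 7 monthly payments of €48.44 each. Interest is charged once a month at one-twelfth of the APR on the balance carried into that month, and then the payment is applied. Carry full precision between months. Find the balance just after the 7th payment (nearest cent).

Monthly rate r = 23.9%/12 = 1.99167% = 0.0199167.
Each month: B ← B·(1+r) − €48.44.
Month 1: interest €28.28; balance after payment €1,399.84.
Month 2: interest €27.88; balance after payment €1,379.28.
Month 3: interest €27.47; balance after payment €1,358.31.
Month 4: interest €27.05; balance after payment €1,336.93.
Month 5: interest €26.63; balance after payment €1,315.11.
Month 6: interest €26.19; balance after payment €1,292.87.
Month 7: interest €25.75; balance after payment €1,270.17.

€1,270.17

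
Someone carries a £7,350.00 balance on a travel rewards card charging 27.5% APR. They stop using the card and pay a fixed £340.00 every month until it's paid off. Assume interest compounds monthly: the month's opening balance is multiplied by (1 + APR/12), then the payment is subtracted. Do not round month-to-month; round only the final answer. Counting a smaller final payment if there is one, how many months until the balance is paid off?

31 months

Monthly rate r = 27.5%/12 = 2.29167% = 0.0229167.
Recurrence: B ← B·(1+r) − £340.00.
Month 1: interest £168.44; balance after payment £7,178.44.
Month 2: interest £164.51; balance after payment £7,002.94.
Closed form: n = −ln(1 − rB₀/P)/ln(1+r) = −ln(0.5046)/ln(1.02292) ≈ 30.188, so the balance reaches zero during payment 31.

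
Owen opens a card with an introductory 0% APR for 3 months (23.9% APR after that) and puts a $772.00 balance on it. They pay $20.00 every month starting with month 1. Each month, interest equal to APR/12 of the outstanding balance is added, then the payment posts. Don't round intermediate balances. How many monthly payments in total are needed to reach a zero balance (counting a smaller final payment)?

Promo months 1–3 at r₀ = 0%/12 = 0; months 4+ at r₁ = 23.9%/12 = 0.0199167.
After month 3 (no interest yet): B = $772.00 − 3·$20.00 = $712.00.
Then at r₁ with $20.00/mo: n₂ = −ln(1 − r₁·B/P)/ln(1+r₁) ≈ 62.60 → 63 more payments.

66 months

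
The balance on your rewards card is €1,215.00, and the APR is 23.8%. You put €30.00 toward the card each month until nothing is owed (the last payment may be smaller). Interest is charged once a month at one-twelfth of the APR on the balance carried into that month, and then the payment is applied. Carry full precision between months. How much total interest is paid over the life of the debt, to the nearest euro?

Monthly rate r = 23.8%/12 = 1.98333% = 0.0198333.
Payoff takes n = ⌈−ln(1 − rB₀/P)/ln(1+r)⌉ = ⌈82.784⌉ = 83 payments; the last is €23.58.
Total paid = 82·€30.00 + €23.58 = €2,483.58.
Total interest = total paid − principal = €2,483.58 − €1,215.00 = €1,268.58.

€1,269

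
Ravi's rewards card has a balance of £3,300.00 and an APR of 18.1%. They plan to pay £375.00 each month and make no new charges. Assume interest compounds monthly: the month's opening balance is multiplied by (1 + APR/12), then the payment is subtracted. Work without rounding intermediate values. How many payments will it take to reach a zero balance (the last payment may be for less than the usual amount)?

Monthly rate r = 18.1%/12 = 1.50833% = 0.0150833.
Recurrence: B ← B·(1+r) − £375.00.
Month 1: interest £49.78; balance after payment £2,974.78.
Month 2: interest £44.87; balance after payment £2,644.64.
Closed form: n = −ln(1 − rB₀/P)/ln(1+r) = −ln(0.86727)/ln(1.01508) ≈ 9.512, so the balance reaches zero during payment 10.

10 months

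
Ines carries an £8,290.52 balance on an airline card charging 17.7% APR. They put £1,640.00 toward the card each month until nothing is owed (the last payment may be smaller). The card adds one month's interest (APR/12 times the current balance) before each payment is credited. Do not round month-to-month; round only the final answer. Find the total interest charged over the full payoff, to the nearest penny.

Monthly rate r = 17.7%/12 = 1.475% = 0.01475.
Payoff takes n = ⌈−ln(1 − rB₀/P)/ln(1+r)⌉ = ⌈5.292⌉ = 6 payments; the last is £481.76.
Total paid = 5·£1,640.00 + £481.76 = £8,681.76.
Total interest = total paid − principal = £8,681.76 − £8,290.52 = £391.24.

£391.24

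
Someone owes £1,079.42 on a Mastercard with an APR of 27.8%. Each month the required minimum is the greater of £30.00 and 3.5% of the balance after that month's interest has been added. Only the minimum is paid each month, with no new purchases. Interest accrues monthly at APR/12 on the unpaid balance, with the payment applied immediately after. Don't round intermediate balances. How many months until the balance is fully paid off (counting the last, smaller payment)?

66 months

Monthly rate r = 27.8%/12 = 2.31667% = 0.0231667.
While 3.5% of the post-interest balance exceeds £30.00, each month B ← (B·(1+r))·(1 − 0.035), i.e. B shrinks by the factor (1+r)·0.965 = 0.98736.
This holds for months 1–20. Entering month 21 the balance is £836.88; 3.5% of the post-interest balance is now below £30.00, so the flat £30.00 minimum applies from here.
From month 21 a fixed £30.00 at rate r clears £836.88 in 46 more payments. Total: 20 + 46 = 66 months.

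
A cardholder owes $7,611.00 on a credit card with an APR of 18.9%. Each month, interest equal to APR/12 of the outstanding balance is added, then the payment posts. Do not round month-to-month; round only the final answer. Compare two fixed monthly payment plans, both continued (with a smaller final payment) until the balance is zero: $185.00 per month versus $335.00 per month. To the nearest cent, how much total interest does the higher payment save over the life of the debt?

Monthly rate r = 18.9%/12 = 1.575% = 0.01575.
At $185.00/mo: n = ⌈−ln(1 − rB₀/P)/ln(1+r)⌉ = 67 payments (last $149.64); total interest = total paid − $7,611.00 = $4,748.64.
At $335.00/mo: 29 payments (last $115.06); total interest $1,884.06.
Interest saved = $4,748.64 − $1,884.06 = $2,864.58.

$2,864.58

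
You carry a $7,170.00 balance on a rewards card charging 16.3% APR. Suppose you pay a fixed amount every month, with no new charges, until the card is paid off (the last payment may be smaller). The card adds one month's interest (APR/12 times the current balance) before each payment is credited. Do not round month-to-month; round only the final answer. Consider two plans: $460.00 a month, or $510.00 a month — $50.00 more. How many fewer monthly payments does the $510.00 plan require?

2 fewer payments

Monthly rate r = 16.3%/12 = 1.35833% = 0.0135833.
At $460.00/mo: n = ⌈−ln(1 − rB₀/P)/ln(1+r)⌉ = 18 payments (last $291.99); total interest = total paid − $7,170.00 = $941.99.
At $510.00/mo: 16 payments (last $361.15); total interest $841.15.
Payments saved = 18 − 16 = 2.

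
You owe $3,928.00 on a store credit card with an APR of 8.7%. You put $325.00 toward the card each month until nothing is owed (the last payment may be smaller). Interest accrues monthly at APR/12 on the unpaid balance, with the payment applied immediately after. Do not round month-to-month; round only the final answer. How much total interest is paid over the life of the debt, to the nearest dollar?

Monthly rate r = 8.7%/12 = 0.725% = 0.00725.
Payoff takes n = ⌈−ln(1 − rB₀/P)/ln(1+r)⌉ = ⌈12.695⌉ = 13 payments; the last is $225.99.
Total paid = 12·$325.00 + $225.99 = $4,125.99.
Total interest = total paid − principal = $4,125.99 − $3,928.00 = $197.99.

$198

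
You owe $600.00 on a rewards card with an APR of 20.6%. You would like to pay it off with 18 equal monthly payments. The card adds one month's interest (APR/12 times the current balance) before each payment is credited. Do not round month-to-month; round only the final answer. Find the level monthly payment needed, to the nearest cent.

$39.03

Monthly rate r = 20.6%/12 = 1.71667% = 0.0171667.
Level-payment amortization: P = B₀·r / (1 − (1+r)^(−n)) = 600.00·0.0171667 / (1 − 1.01717^(−18)).
Denominator 1 − (1+r)^(−18) = 0.263891475.
P = 10.3 / 0.263891475 ≈ 39.03.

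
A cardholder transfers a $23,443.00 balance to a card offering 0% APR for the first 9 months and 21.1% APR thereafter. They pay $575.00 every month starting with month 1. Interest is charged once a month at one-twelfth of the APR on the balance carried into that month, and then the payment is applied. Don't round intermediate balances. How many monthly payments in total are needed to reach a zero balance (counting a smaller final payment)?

56 months

Promo months 1–9 at r₀ = 0%/12 = 0; months 10+ at r₁ = 21.1%/12 = 0.0175833.
After month 9 (no interest yet): B = $23,443.00 − 9·$575.00 = $18,268.00.
Then at r₁ with $575.00/mo: n₂ = −ln(1 − r₁·B/P)/ln(1+r₁) ≈ 46.92 → 47 more payments.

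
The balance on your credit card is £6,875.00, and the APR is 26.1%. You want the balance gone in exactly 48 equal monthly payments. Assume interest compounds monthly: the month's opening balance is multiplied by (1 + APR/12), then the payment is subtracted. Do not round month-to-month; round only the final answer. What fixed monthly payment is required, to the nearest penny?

Monthly rate r = 26.1%/12 = 2.175% = 0.02175.
Level-payment amortization: P = B₀·r / (1 − (1+r)^(−n)) = 6875.00·0.02175 / (1 − 1.02175^(−48)).
Denominator 1 − (1+r)^(−48) = 0.643994282.
P = 149.531 / 0.643994282 ≈ 232.19.

£232.19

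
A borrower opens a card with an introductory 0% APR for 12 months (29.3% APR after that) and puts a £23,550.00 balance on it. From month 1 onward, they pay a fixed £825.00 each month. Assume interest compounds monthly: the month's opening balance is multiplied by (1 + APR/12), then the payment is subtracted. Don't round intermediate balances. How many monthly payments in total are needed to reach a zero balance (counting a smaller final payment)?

34 payments

Promo months 1–12 at r₀ = 0%/12 = 0; months 13+ at r₁ = 29.3%/12 = 0.0244167.
After month 12 (no interest yet): B = £23,550.00 − 12·£825.00 = £13,650.00.
Then at r₁ with £825.00/mo: n₂ = −ln(1 − r₁·B/P)/ln(1+r₁) ≈ 21.45 → 22 more payments.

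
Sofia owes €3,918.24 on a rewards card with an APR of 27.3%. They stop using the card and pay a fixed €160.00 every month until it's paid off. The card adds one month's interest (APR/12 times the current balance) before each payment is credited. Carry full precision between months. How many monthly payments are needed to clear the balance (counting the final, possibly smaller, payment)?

Monthly rate r = 27.3%/12 = 2.275% = 0.02275.
Recurrence: B ← B·(1+r) − €160.00.
Month 1: interest €89.14; balance after payment €3,847.38.
Month 2: interest €87.53; balance after payment €3,774.91.
Closed form: n = −ln(1 − rB₀/P)/ln(1+r) = −ln(0.44288)/ln(1.02275) ≈ 36.206, so the balance reaches zero during payment 37.

37 months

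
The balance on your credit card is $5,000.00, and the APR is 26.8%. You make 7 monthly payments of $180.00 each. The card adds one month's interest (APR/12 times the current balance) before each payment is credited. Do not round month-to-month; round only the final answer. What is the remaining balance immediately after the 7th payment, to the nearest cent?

Monthly rate r = 26.8%/12 = 2.23333% = 0.0223333.
Each month: B ← B·(1+r) − $180.00.
Month 1: interest $111.67; balance after payment $4,931.67.
Month 2: interest $110.14; balance after payment $4,861.81.
Month 3: interest $108.58; balance after payment $4,790.39.
Month 4: interest $106.99; balance after payment $4,717.37.
Month 5: interest $105.35; balance after payment $4,642.73.
Month 6: interest $103.69; balance after payment $4,566.42.
Month 7: interest $101.98; balance after payment $4,488.40.

$4,488.40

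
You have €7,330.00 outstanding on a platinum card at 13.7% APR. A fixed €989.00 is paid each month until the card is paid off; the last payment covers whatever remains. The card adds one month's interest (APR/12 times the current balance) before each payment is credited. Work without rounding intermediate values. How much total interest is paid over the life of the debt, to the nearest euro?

€373

Monthly rate r = 13.7%/12 = 1.14167% = 0.0114167.
Payoff takes n = ⌈−ln(1 − rB₀/P)/ln(1+r)⌉ = ⌈7.788⌉ = 8 payments; the last is €780.37.
Total paid = 7·€989.00 + €780.37 = €7,703.37.
Total interest = total paid − principal = €7,703.37 − €7,330.00 = €373.37.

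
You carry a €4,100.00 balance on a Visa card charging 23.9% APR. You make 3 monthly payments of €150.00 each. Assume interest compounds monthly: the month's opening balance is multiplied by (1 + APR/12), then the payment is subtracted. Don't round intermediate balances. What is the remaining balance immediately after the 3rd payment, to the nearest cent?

Monthly rate r = 23.9%/12 = 1.99167% = 0.0199167.
Each month: B ← B·(1+r) − €150.00.
Month 1: interest €81.66; balance after payment €4,031.66.
Month 2: interest €80.30; balance after payment €3,961.96.
Month 3: interest €78.91; balance after payment €3,890.86.

€3,890.86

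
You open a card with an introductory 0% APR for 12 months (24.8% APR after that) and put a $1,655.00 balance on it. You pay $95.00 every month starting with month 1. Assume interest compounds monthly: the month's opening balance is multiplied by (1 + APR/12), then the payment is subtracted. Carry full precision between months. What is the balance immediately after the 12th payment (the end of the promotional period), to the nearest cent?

$515.00

Promo months 1–12 at r₀ = 0%/12 = 0; months 13+ at r₁ = 24.8%/12 = 0.0206667.
After month 12 (no interest yet): B = $1,655.00 − 12·$95.00 = $515.00.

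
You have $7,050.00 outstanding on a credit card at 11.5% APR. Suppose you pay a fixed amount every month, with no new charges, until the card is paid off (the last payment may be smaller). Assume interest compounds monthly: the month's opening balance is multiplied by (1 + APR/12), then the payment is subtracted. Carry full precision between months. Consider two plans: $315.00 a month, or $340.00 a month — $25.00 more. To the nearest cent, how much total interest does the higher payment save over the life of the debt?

Monthly rate r = 11.5%/12 = 0.958333% = 0.00958333.
At $315.00/mo: n = ⌈−ln(1 − rB₀/P)/ln(1+r)⌉ = 26 payments (last $98.48); total interest = total paid − $7,050.00 = $923.48.
At $340.00/mo: 24 payments (last $77.61); total interest $847.61.
Interest saved = $923.48 − $847.61 = $75.87.

$75.87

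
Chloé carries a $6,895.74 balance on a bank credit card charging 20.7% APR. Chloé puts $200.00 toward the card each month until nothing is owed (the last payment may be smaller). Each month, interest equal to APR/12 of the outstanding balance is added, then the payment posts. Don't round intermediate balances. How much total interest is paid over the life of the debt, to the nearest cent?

$3,667.28

Monthly rate r = 20.7%/12 = 1.725% = 0.01725.
Payoff takes n = ⌈−ln(1 − rB₀/P)/ln(1+r)⌉ = ⌈52.814⌉ = 53 payments; the last is $163.02.
Total paid = 52·$200.00 + $163.02 = $10,563.02.
Total interest = total paid − principal = $10,563.02 − $6,895.74 = $3,667.28.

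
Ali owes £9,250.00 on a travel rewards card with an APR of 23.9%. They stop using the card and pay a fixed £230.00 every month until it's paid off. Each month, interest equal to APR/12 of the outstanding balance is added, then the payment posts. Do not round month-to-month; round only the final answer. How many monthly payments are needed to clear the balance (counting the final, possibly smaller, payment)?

Monthly rate r = 23.9%/12 = 1.99167% = 0.0199167.
Recurrence: B ← B·(1+r) − £230.00.
Month 1: interest £184.23; balance after payment £9,204.23.
Month 2: interest £183.32; balance after payment £9,157.55.
Closed form: n = −ln(1 − rB₀/P)/ln(1+r) = −ln(0.199)/ln(1.01992) ≈ 81.864, so the balance reaches zero during payment 82.

82 months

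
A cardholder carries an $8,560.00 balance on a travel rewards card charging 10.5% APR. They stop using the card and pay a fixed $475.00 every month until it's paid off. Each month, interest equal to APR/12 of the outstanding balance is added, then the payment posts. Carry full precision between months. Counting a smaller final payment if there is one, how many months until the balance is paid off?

20 months

Monthly rate r = 10.5%/12 = 0.875% = 0.00875.
Recurrence: B ← B·(1+r) − $475.00.
Month 1: interest $74.90; balance after payment $8,159.90.
Month 2: interest $71.40; balance after payment $7,756.30.
Closed form: n = −ln(1 − rB₀/P)/ln(1+r) = −ln(0.84232)/ln(1.00875) ≈ 19.697, so the balance reaches zero during payment 20.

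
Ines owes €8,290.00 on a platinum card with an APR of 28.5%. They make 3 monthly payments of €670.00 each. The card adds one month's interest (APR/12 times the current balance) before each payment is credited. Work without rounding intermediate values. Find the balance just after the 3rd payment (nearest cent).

€6,836.69

Monthly rate r = 28.5%/12 = 2.375% = 0.02375.
Each month: B ← B·(1+r) − €670.00.
Month 1: interest €196.89; balance after payment €7,816.89.
Month 2: interest €185.65; balance after payment €7,332.54.
Month 3: interest €174.15; balance after payment €6,836.69.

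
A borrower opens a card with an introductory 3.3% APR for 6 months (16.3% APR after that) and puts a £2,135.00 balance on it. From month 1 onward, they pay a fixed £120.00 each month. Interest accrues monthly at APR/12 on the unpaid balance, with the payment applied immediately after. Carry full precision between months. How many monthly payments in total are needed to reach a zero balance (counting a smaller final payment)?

20 payments

Promo months 1–6 at r₀ = 3.3%/12 = 0.00275; months 7+ at r₁ = 16.3%/12 = 0.0135833.
After month 6: iterate B ← B·(1+r₀) − £120.00 for 6 months → £1,445.50.
Then at r₁ with £120.00/mo: n₂ = −ln(1 − r₁·B/P)/ln(1+r₁) ≈ 13.24 → 14 more payments.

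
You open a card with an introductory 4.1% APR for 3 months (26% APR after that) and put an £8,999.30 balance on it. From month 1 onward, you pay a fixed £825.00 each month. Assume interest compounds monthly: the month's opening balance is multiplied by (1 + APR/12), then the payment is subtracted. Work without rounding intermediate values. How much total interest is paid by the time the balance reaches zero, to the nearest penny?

£813.13

Promo months 1–3 at r₀ = 4.1%/12 = 0.00341667; months 4+ at r₁ = 26%/12 = 0.0216667.
After month 3: iterate B ← B·(1+r₀) − £825.00 for 3 months → £6,608.39.
Then at r₁ with £825.00/mo: n₂ = −ln(1 − r₁·B/P)/ln(1+r₁) ≈ 8.89 → 9 more payments.
Total paid = 11·£825.00 + £737.43 = £9,812.43; interest = £9,812.43 − £8,999.30 = £813.13.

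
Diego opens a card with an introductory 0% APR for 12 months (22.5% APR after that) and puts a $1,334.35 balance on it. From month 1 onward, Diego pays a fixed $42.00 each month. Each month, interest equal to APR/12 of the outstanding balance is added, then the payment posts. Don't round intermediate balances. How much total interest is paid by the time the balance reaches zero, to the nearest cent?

$216.79

Promo months 1–12 at r₀ = 0%/12 = 0; months 13+ at r₁ = 22.5%/12 = 0.01875.
After month 12 (no interest yet): B = $1,334.35 − 12·$42.00 = $830.35.
Then at r₁ with $42.00/mo: n₂ = −ln(1 − r₁·B/P)/ln(1+r₁) ≈ 24.93 → 25 more payments.
Total paid = 36·$42.00 + $39.14 = $1,551.14; interest = $1,551.14 − $1,334.35 = $216.79.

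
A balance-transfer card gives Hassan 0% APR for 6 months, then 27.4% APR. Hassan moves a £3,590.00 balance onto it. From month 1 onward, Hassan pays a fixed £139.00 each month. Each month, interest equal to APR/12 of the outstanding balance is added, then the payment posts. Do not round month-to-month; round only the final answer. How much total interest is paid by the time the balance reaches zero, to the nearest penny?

Promo months 1–6 at r₀ = 0%/12 = 0; months 7+ at r₁ = 27.4%/12 = 0.0228333.
After month 6 (no interest yet): B = £3,590.00 − 6·£139.00 = £2,756.00.
Then at r₁ with £139.00/mo: n₂ = −ln(1 − r₁·B/P)/ln(1+r₁) ≈ 26.70 → 27 more payments.
Total paid = 32·£139.00 + £97.68 = £4,545.68; interest = £4,545.68 − £3,590.00 = £955.68.

£955.68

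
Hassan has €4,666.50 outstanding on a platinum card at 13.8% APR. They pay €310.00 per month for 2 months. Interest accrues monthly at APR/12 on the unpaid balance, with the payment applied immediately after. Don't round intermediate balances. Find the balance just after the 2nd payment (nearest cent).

Monthly rate r = 13.8%/12 = 1.15% = 0.0115.
Each month: B ← B·(1+r) − €310.00.
Month 1: interest €53.66; balance after payment €4,410.16.
Month 2: interest €50.72; balance after payment €4,150.88.

€4,150.88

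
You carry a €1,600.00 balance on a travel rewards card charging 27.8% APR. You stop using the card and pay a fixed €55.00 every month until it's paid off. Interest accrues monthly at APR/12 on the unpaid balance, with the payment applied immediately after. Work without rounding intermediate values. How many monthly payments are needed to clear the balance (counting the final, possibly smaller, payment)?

49 months

Monthly rate r = 27.8%/12 = 2.31667% = 0.0231667.
Recurrence: B ← B·(1+r) − €55.00.
Month 1: interest €37.07; balance after payment €1,582.07.
Month 2: interest €36.65; balance after payment €1,563.72.
Closed form: n = −ln(1 − rB₀/P)/ln(1+r) = −ln(0.32606)/ln(1.02317) ≈ 48.933, so the balance reaches zero during payment 49.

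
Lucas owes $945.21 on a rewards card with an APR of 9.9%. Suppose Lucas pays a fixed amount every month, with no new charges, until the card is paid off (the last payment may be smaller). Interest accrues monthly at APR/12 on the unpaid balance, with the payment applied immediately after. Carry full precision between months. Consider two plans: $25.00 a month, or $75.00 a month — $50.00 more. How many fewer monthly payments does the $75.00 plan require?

32 fewer payments

Monthly rate r = 9.9%/12 = 0.825% = 0.00825.
At $25.00/mo: n = ⌈−ln(1 − rB₀/P)/ln(1+r)⌉ = 46 payments (last $12.57); total interest = total paid − $945.21 = $192.36.
At $75.00/mo: 14 payments (last $27.23); total interest $57.02.
Payments saved = 46 − 14 = 32.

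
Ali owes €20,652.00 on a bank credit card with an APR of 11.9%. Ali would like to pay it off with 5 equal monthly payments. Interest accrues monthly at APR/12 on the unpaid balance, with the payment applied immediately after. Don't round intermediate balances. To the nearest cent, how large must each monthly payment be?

€4,254.09

Monthly rate r = 11.9%/12 = 0.991667% = 0.00991667.
Level-payment amortization: P = B₀·r / (1 − (1+r)^(−n)) = 20652.00·0.00991667 / (1 − 1.00992^(−5)).
Denominator 1 − (1+r)^(−5) = 0.0481416964.
P = 204.799 / 0.0481416964 ≈ 4254.09.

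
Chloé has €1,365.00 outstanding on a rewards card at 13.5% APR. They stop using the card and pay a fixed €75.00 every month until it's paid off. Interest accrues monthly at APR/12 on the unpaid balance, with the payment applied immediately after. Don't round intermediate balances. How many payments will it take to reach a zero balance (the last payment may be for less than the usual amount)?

Monthly rate r = 13.5%/12 = 1.125% = 0.01125.
Recurrence: B ← B·(1+r) − €75.00.
Month 1: interest €15.36; balance after payment €1,305.36.
Month 2: interest €14.69; balance after payment €1,245.04.
Closed form: n = −ln(1 − rB₀/P)/ln(1+r) = −ln(0.79525)/ln(1.01125) ≈ 20.479, so the balance reaches zero during payment 21.

21 months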